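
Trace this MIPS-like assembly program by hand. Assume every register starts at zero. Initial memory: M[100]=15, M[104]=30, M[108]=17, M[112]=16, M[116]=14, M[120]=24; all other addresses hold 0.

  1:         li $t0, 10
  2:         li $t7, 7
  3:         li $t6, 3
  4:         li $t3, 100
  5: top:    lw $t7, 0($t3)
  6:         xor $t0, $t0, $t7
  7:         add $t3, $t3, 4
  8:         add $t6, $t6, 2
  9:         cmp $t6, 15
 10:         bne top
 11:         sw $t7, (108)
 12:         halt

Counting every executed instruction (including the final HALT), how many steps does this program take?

li $t0, 10 → $t0=10
li $t7, 7 → $t7=7
li $t6, 3 → $t6=3
li $t3, 100 → $t3=100
lw $t7, 0($t3) → $t7=M[100]=15
xor $t0, $t0, $t7 → $t0=10^15=5
add $t3, $t3, 4 → $t3=100+4=104
add $t6, $t6, 2 → $t6=3+2=5
cmp $t6, 15  (cmp 5,15)
bne top: taken
lw $t7, 0($t3) → $t7=M[104]=30
xor $t0, $t0, $t7 → $t0=5^30=27
add $t3, $t3, 4 → $t3=104+4=108
add $t6, $t6, 2 → $t6=5+2=7
cmp $t6, 15  (cmp 7,15)
bne top: taken
lw $t7, 0($t3) → $t7=M[108]=17
xor $t0, $t0, $t7 → $t0=27^17=10
add $t3, $t3, 4 → $t3=108+4=112
add $t6, $t6, 2 → $t6=7+2=9
cmp $t6, 15  (cmp 9,15)
bne top: taken
lw $t7, 0($t3) → $t7=M[112]=16
xor $t0, $t0, $t7 → $t0=10^16=26
add $t3, $t3, 4 → $t3=112+4=116
add $t6, $t6, 2 → $t6=9+2=11
cmp $t6, 15  (cmp 11,15)
bne top: taken
lw $t7, 0($t3) → $t7=M[116]=14
xor $t0, $t0, $t7 → $t0=26^14=20
add $t3, $t3, 4 → $t3=116+4=120
add $t6, $t6, 2 → $t6=11+2=13
cmp $t6, 15  (cmp 13,15)
bne top: taken
lw $t7, 0($t3) → $t7=M[120]=24
xor $t0, $t0, $t7 → $t0=20^24=12
add $t3, $t3, 4 → $t3=120+4=124
add $t6, $t6, 2 → $t6=13+2=15
cmp $t6, 15  (cmp 15,15)
bne top: not taken
sw $t7, (108) → M[108]=24
halt.
Total executed instructions: 42.

42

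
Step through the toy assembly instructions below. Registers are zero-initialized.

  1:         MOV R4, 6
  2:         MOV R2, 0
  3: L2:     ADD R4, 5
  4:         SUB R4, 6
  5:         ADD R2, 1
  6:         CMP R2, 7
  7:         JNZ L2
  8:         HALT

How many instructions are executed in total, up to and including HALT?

38

MOV R4, 6 → R4=6
MOV R2, 0 → R2=0
ADD R4, 5 → R4=6+5=11
SUB R4, 6 → R4=11-6=5
ADD R2, 1 → R2=0+1=1
CMP R2, 7  (cmp 1,7)
JNZ L2: taken
ADD R4, 5 → R4=5+5=10
SUB R4, 6 → R4=10-6=4
ADD R2, 1 → R2=1+1=2
CMP R2, 7  (cmp 2,7)
JNZ L2: taken
ADD R4, 5 → R4=4+5=9
SUB R4, 6 → R4=9-6=3
ADD R2, 1 → R2=2+1=3
CMP R2, 7  (cmp 3,7)
JNZ L2: taken
ADD R4, 5 → R4=3+5=8
SUB R4, 6 → R4=8-6=2
ADD R2, 1 → R2=3+1=4
CMP R2, 7  (cmp 4,7)
JNZ L2: taken
ADD R4, 5 → R4=2+5=7
SUB R4, 6 → R4=7-6=1
ADD R2, 1 → R2=4+1=5
CMP R2, 7  (cmp 5,7)
JNZ L2: taken
ADD R4, 5 → R4=1+5=6
SUB R4, 6 → R4=6-6=0
ADD R2, 1 → R2=5+1=6
CMP R2, 7  (cmp 6,7)
JNZ L2: taken
ADD R4, 5 → R4=0+5=5
SUB R4, 6 → R4=5-6=-1
ADD R2, 1 → R2=6+1=7
CMP R2, 7  (cmp 7,7)
JNZ L2: not taken
halt.
Total executed instructions: 38.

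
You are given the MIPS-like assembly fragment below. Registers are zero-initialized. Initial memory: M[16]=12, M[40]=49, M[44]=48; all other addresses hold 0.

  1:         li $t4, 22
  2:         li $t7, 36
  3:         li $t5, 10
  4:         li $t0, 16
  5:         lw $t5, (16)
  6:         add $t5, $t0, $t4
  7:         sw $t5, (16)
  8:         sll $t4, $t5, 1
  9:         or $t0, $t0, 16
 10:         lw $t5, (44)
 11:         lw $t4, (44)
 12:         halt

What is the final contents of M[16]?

38

after li $t4, 22: $t4=22
after li $t7, 36: $t7=36
after li $t5, 10: $t5=10
after li $t0, 16: $t0=16
after lw $t5, (16): $t5=M[16]=12
after add $t5, $t0, $t4: $t5=16+22=38
sw $t5, (16) → M[16]=38
after sll $t4, $t5, 1: $t4=38<<1=76
after or $t0, $t0, 16: $t0=16|16=16
after lw $t5, (44): $t5=M[44]=48
after lw $t4, (44): $t4=M[44]=48
halt.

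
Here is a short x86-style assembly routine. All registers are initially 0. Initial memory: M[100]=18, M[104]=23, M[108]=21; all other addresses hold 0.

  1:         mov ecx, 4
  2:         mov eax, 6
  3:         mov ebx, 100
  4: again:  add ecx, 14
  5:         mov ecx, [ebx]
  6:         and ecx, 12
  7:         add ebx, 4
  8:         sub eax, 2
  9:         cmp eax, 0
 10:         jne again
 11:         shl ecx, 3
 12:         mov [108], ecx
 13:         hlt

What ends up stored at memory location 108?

32

after mov ecx, 4: ecx=4
after mov eax, 6: eax=6
after mov ebx, 100: ebx=100
after add ecx, 14: ecx=4+14=18
after mov ecx, [ebx]: ecx=M[100]=18
after and ecx, 12: ecx=18&12=0
after add ebx, 4: ebx=100+4=104
after sub eax, 2: eax=6-2=4
cmp eax, 0  (cmp 4,0)
jne again: taken
after add ecx, 14: ecx=0+14=14
after mov ecx, [ebx]: ecx=M[104]=23
after and ecx, 12: ecx=23&12=4
after add ebx, 4: ebx=104+4=108
after sub eax, 2: eax=4-2=2
cmp eax, 0  (cmp 2,0)
jne again: taken
after add ecx, 14: ecx=4+14=18
after mov ecx, [ebx]: ecx=M[108]=21
after and ecx, 12: ecx=21&12=4
after add ebx, 4: ebx=108+4=112
after sub eax, 2: eax=2-2=0
cmp eax, 0  (cmp 0,0)
jne again: not taken
after shl ecx, 3: ecx=4<<3=32
mov [108], ecx → M[108]=32
halt.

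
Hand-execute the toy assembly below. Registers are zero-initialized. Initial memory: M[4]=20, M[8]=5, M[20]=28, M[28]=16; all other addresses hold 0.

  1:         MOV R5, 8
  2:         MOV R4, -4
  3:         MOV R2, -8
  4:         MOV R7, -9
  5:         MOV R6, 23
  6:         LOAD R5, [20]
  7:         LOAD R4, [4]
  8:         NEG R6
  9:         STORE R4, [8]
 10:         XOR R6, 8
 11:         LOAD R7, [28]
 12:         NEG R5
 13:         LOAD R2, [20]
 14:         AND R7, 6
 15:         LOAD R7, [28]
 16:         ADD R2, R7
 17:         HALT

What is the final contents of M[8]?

R5=8
R4=-4
R2=-8
R7=-9
R6=23
R5=M[20]=28
R4=M[4]=20
R6=-(23)=-23
STORE R4, [8] → M[8]=20
R6=(-23)^8=-31
R7=M[28]=16
R5=-(28)=-28
R2=M[20]=28
R7=16&6=0
R7=M[28]=16
R2=28+16=44
halt.

20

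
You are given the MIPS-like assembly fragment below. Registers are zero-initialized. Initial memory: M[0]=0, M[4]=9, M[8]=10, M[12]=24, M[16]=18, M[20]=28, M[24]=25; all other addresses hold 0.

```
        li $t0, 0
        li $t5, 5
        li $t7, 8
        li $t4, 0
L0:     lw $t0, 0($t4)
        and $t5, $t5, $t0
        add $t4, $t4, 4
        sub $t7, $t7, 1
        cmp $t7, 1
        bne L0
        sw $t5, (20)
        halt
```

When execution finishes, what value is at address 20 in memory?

$t0=0
$t5=5
$t7=8
$t4=0
$t0=M[0]=0
$t5=5&0=0
$t4=0+4=4
$t7=8-1=7
cmp $t7, 1  (cmp 7,1)
bne L0: taken
$t0=M[4]=9
$t5=0&9=0
$t4=4+4=8
$t7=7-1=6
cmp $t7, 1  (cmp 6,1)
bne L0: taken
$t0=M[8]=10
$t5=0&10=0
$t4=8+4=12
$t7=6-1=5
cmp $t7, 1  (cmp 5,1)
bne L0: taken
$t0=M[12]=24
$t5=0&24=0
$t4=12+4=16
$t7=5-1=4
cmp $t7, 1  (cmp 4,1)
bne L0: taken
$t0=M[16]=18
$t5=0&18=0
$t4=16+4=20
$t7=4-1=3
cmp $t7, 1  (cmp 3,1)
bne L0: taken
$t0=M[20]=28
$t5=0&28=0
$t4=20+4=24
$t7=3-1=2
cmp $t7, 1  (cmp 2,1)
bne L0: taken
$t0=M[24]=25
$t5=0&25=0
$t4=24+4=28
$t7=2-1=1
cmp $t7, 1  (cmp 1,1)
bne L0: not taken
sw $t5, (20) → M[20]=0
halt.

0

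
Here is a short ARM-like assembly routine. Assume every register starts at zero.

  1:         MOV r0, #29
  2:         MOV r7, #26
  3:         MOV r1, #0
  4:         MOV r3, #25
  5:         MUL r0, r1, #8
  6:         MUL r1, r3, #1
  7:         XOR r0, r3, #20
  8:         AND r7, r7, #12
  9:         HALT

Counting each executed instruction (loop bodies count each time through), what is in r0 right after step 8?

after MOV r0, #29: r0=29
after MOV r7, #26: r7=26
after MOV r1, #0: r1=0
after MOV r3, #25: r3=25
after MUL r0, r1, #8: r0=0*8=0
after MUL r1, r3, #1: r1=25*1=25
after XOR r0, r3, #20: r0=25^20=13
after AND r7, r7, #12: r7=26&12=8
After step 8: r0 = 13.

13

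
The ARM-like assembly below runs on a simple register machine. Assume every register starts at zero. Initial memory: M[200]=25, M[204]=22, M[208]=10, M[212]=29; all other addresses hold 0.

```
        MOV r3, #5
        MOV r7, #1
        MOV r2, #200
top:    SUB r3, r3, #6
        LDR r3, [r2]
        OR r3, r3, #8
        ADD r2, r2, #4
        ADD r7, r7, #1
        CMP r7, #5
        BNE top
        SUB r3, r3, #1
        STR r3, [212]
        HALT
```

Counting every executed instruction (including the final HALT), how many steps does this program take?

r3=5
r7=1
r2=200
r3=5-6=-1
r3=M[200]=25
r3=25|8=25
r2=200+4=204
r7=1+1=2
CMP r7, #5  (cmp 2,5)
BNE top: taken
r3=25-6=19
r3=M[204]=22
r3=22|8=30
r2=204+4=208
r7=2+1=3
CMP r7, #5  (cmp 3,5)
BNE top: taken
r3=30-6=24
r3=M[208]=10
r3=10|8=10
r2=208+4=212
r7=3+1=4
CMP r7, #5  (cmp 4,5)
BNE top: taken
r3=10-6=4
r3=M[212]=29
r3=29|8=29
r2=212+4=216
r7=4+1=5
CMP r7, #5  (cmp 5,5)
BNE top: not taken
r3=29-1=28
STR r3, [212] → M[212]=28
halt.
Total executed instructions: 34.

34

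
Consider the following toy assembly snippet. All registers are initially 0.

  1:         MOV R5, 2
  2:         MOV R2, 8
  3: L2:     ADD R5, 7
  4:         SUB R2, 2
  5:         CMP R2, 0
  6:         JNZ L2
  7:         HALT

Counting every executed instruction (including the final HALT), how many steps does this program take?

19

R5=2
R2=8
R5=2+7=9
R2=8-2=6
CMP R2, 0  (cmp 6,0)
JNZ L2: taken
R5=9+7=16
R2=6-2=4
CMP R2, 0  (cmp 4,0)
JNZ L2: taken
R5=16+7=23
R2=4-2=2
CMP R2, 0  (cmp 2,0)
JNZ L2: taken
R5=23+7=30
R2=2-2=0
CMP R2, 0  (cmp 0,0)
JNZ L2: not taken
halt.
Total executed instructions: 19.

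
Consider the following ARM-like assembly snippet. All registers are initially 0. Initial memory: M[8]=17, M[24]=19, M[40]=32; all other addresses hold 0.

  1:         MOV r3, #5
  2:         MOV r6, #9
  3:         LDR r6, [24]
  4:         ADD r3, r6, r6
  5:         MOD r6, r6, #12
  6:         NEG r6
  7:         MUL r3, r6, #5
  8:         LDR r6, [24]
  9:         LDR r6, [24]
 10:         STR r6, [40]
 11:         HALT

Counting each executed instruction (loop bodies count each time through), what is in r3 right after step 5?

38

MOV r3, #5 → r3=5
MOV r6, #9 → r6=9
LDR r6, [24] → r6=M[24]=19
ADD r3, r6, r6 → r3=19+19=38
MOD r6, r6, #12 → r6=19%12=7
After step 5: r3 = 38.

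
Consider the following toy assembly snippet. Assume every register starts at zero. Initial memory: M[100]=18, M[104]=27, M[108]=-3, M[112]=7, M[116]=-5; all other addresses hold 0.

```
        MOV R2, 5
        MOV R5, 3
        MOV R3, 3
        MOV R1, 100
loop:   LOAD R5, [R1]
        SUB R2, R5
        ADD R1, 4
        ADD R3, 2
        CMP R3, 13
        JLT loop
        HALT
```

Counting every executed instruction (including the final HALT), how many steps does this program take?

35

R2=5
R5=3
R3=3
R1=100
R5=M[100]=18
R2=5-18=-13
R1=100+4=104
R3=3+2=5
CMP R3, 13  (cmp 5,13)
JLT loop: taken
R5=M[104]=27
R2=(-13)-27=-40
R1=104+4=108
R3=5+2=7
CMP R3, 13  (cmp 7,13)
JLT loop: taken
R5=M[108]=-3
R2=(-40)-(-3)=-37
R1=108+4=112
R3=7+2=9
CMP R3, 13  (cmp 9,13)
JLT loop: taken
R5=M[112]=7
R2=(-37)-7=-44
R1=112+4=116
R3=9+2=11
CMP R3, 13  (cmp 11,13)
JLT loop: taken
R5=M[116]=-5
R2=(-44)-(-5)=-39
R1=116+4=120
R3=11+2=13
CMP R3, 13  (cmp 13,13)
JLT loop: not taken
halt.
Total executed instructions: 35.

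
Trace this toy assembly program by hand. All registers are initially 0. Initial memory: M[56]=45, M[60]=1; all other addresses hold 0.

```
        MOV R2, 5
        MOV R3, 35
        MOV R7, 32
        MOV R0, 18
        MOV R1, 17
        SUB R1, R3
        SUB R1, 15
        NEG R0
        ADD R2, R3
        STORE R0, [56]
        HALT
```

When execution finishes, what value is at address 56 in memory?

-18

R2=5
R3=35
R7=32
R0=18
R1=17
R1=17-35=-18
R1=(-18)-15=-33
R0=-(18)=-18
R2=5+35=40
STORE R0, [56] → M[56]=-18
halt.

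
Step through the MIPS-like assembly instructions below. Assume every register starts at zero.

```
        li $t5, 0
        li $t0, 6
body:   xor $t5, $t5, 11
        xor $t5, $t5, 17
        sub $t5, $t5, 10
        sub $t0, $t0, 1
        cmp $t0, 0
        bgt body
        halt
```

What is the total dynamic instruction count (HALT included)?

39

$t5=0
$t0=6
$t5=0^11=11
$t5=11^17=26
$t5=26-10=16
$t0=6-1=5
cmp $t0, 0  (cmp 5,0)
bgt body: taken
$t5=16^11=27
$t5=27^17=10
$t5=10-10=0
$t0=5-1=4
cmp $t0, 0  (cmp 4,0)
bgt body: taken
$t5=0^11=11
$t5=11^17=26
$t5=26-10=16
$t0=4-1=3
cmp $t0, 0  (cmp 3,0)
bgt body: taken
$t5=16^11=27
$t5=27^17=10
$t5=10-10=0
$t0=3-1=2
cmp $t0, 0  (cmp 2,0)
bgt body: taken
$t5=0^11=11
$t5=11^17=26
$t5=26-10=16
$t0=2-1=1
cmp $t0, 0  (cmp 1,0)
bgt body: taken
$t5=16^11=27
$t5=27^17=10
$t5=10-10=0
$t0=1-1=0
cmp $t0, 0  (cmp 0,0)
bgt body: not taken
halt.
Total executed instructions: 39.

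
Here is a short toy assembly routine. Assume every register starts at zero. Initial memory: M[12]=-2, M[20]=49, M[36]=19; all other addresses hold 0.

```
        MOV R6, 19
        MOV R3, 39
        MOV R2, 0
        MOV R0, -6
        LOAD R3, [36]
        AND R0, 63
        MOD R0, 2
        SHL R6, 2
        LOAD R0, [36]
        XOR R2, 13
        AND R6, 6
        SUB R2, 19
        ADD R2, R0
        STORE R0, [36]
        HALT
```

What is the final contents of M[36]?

R6=19
R3=39
R2=0
R0=-6
R3=M[36]=19
R0=(-6)&63=58
R0=58%2=0
R6=19<<2=76
R0=M[36]=19
R2=0^13=13
R6=76&6=4
R2=13-19=-6
R2=(-6)+19=13
STORE R0, [36] → M[36]=19
halt.

19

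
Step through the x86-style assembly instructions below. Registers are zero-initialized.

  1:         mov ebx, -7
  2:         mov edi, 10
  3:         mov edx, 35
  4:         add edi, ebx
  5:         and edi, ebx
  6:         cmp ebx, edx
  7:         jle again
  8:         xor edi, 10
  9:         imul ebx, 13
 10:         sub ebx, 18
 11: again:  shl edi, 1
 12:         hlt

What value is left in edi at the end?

ebx=-7
edi=10
edx=35
edi=10+(-7)=3
edi=3&(-7)=1
cmp ebx, edx  (cmp -7,35)
jle again: taken
edi=1<<1=2
halt.

2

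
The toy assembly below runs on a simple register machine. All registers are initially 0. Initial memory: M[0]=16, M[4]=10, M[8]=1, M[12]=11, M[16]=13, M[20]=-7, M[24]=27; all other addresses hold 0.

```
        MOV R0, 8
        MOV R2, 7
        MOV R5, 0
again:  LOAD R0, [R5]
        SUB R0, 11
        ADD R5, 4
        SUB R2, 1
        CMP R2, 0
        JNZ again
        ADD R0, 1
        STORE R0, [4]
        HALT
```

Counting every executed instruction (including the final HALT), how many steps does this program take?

R0=8
R2=7
R5=0
R0=M[0]=16
R0=16-11=5
R5=0+4=4
R2=7-1=6
CMP R2, 0  (cmp 6,0)
JNZ again: taken
R0=M[4]=10
R0=10-11=-1
R5=4+4=8
R2=6-1=5
CMP R2, 0  (cmp 5,0)
JNZ again: taken
R0=M[8]=1
R0=1-11=-10
R5=8+4=12
R2=5-1=4
CMP R2, 0  (cmp 4,0)
JNZ again: taken
R0=M[12]=11
R0=11-11=0
R5=12+4=16
R2=4-1=3
CMP R2, 0  (cmp 3,0)
JNZ again: taken
R0=M[16]=13
R0=13-11=2
R5=16+4=20
R2=3-1=2
CMP R2, 0  (cmp 2,0)
JNZ again: taken
R0=M[20]=-7
R0=(-7)-11=-18
R5=20+4=24
R2=2-1=1
CMP R2, 0  (cmp 1,0)
JNZ again: taken
R0=M[24]=27
R0=27-11=16
R5=24+4=28
R2=1-1=0
CMP R2, 0  (cmp 0,0)
JNZ again: not taken
R0=16+1=17
STORE R0, [4] → M[4]=17
halt.
Total executed instructions: 48.

48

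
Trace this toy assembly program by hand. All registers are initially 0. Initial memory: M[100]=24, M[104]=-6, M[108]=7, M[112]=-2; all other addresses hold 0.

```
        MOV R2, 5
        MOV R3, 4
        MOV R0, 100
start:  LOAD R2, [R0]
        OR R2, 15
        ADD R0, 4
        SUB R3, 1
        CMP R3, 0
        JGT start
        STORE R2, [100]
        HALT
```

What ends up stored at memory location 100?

R2=5
R3=4
R0=100
R2=M[100]=24
R2=24|15=31
R0=100+4=104
R3=4-1=3
CMP R3, 0  (cmp 3,0)
JGT start: taken
R2=M[104]=-6
R2=(-6)|15=-1
R0=104+4=108
R3=3-1=2
CMP R3, 0  (cmp 2,0)
JGT start: taken
R2=M[108]=7
R2=7|15=15
R0=108+4=112
R3=2-1=1
CMP R3, 0  (cmp 1,0)
JGT start: taken
R2=M[112]=-2
R2=(-2)|15=-1
R0=112+4=116
R3=1-1=0
CMP R3, 0  (cmp 0,0)
JGT start: not taken
STORE R2, [100] → M[100]=-1
halt.

-1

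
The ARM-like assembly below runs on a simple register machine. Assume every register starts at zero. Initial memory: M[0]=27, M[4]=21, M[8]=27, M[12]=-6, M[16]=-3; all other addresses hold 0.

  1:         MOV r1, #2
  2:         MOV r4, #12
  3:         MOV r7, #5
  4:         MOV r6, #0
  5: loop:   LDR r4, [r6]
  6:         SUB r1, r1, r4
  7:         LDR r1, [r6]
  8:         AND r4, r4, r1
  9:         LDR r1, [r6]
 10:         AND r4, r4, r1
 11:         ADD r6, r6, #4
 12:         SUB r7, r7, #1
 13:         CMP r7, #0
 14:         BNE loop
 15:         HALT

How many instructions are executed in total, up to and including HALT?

MOV r1, #2 → r1=2
MOV r4, #12 → r4=12
MOV r7, #5 → r7=5
MOV r6, #0 → r6=0
LDR r4, [r6] → r4=M[0]=27
SUB r1, r1, r4 → r1=2-27=-25
LDR r1, [r6] → r1=M[0]=27
AND r4, r4, r1 → r4=27&27=27
LDR r1, [r6] → r1=M[0]=27
AND r4, r4, r1 → r4=27&27=27
ADD r6, r6, #4 → r6=0+4=4
SUB r7, r7, #1 → r7=5-1=4
CMP r7, #0  (cmp 4,0)
BNE loop: taken
LDR r4, [r6] → r4=M[4]=21
SUB r1, r1, r4 → r1=27-21=6
LDR r1, [r6] → r1=M[4]=21
AND r4, r4, r1 → r4=21&21=21
LDR r1, [r6] → r1=M[4]=21
AND r4, r4, r1 → r4=21&21=21
ADD r6, r6, #4 → r6=4+4=8
SUB r7, r7, #1 → r7=4-1=3
CMP r7, #0  (cmp 3,0)
BNE loop: taken
LDR r4, [r6] → r4=M[8]=27
SUB r1, r1, r4 → r1=21-27=-6
LDR r1, [r6] → r1=M[8]=27
AND r4, r4, r1 → r4=27&27=27
LDR r1, [r6] → r1=M[8]=27
AND r4, r4, r1 → r4=27&27=27
ADD r6, r6, #4 → r6=8+4=12
SUB r7, r7, #1 → r7=3-1=2
CMP r7, #0  (cmp 2,0)
BNE loop: taken
LDR r4, [r6] → r4=M[12]=-6
SUB r1, r1, r4 → r1=27-(-6)=33
LDR r1, [r6] → r1=M[12]=-6
AND r4, r4, r1 → r4=(-6)&(-6)=-6
LDR r1, [r6] → r1=M[12]=-6
AND r4, r4, r1 → r4=(-6)&(-6)=-6
ADD r6, r6, #4 → r6=12+4=16
SUB r7, r7, #1 → r7=2-1=1
CMP r7, #0  (cmp 1,0)
BNE loop: taken
LDR r4, [r6] → r4=M[16]=-3
SUB r1, r1, r4 → r1=(-6)-(-3)=-3
LDR r1, [r6] → r1=M[16]=-3
AND r4, r4, r1 → r4=(-3)&(-3)=-3
LDR r1, [r6] → r1=M[16]=-3
AND r4, r4, r1 → r4=(-3)&(-3)=-3
ADD r6, r6, #4 → r6=16+4=20
SUB r7, r7, #1 → r7=1-1=0
CMP r7, #0  (cmp 0,0)
BNE loop: not taken
halt.
Total executed instructions: 55.

55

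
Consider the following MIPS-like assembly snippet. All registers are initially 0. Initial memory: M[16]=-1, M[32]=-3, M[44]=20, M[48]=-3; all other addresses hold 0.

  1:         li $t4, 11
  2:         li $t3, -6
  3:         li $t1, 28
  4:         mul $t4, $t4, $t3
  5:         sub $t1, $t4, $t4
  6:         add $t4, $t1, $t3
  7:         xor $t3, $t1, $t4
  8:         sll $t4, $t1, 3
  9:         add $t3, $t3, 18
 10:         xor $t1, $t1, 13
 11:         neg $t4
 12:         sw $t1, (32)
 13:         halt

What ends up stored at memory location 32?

13

li $t4, 11 → $t4=11
li $t3, -6 → $t3=-6
li $t1, 28 → $t1=28
mul $t4, $t4, $t3 → $t4=11*(-6)=-66
sub $t1, $t4, $t4 → $t1=(-66)-(-66)=0
add $t4, $t1, $t3 → $t4=0+(-6)=-6
xor $t3, $t1, $t4 → $t3=0^(-6)=-6
sll $t4, $t1, 3 → $t4=0<<3=0
add $t3, $t3, 18 → $t3=(-6)+18=12
xor $t1, $t1, 13 → $t1=0^13=13
neg $t4 → $t4=-(0)=0
sw $t1, (32) → M[32]=13
halt.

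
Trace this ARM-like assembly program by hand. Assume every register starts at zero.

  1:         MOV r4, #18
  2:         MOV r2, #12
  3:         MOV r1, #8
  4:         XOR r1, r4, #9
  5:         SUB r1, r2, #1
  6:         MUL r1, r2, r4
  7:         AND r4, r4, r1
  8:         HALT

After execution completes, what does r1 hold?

216

after MOV r4, #18: r4=18
after MOV r2, #12: r2=12
after MOV r1, #8: r1=8
after XOR r1, r4, #9: r1=18^9=27
after SUB r1, r2, #1: r1=12-1=11
after MUL r1, r2, r4: r1=12*18=216
after AND r4, r4, r1: r4=18&216=16
halt.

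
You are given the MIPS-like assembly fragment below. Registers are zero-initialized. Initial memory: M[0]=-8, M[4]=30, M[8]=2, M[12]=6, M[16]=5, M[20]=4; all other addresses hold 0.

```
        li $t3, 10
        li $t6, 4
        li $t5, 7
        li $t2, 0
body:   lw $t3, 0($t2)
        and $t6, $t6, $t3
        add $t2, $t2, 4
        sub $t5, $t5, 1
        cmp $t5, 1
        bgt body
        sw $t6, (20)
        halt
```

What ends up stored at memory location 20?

0

li $t3, 10 → $t3=10
li $t6, 4 → $t6=4
li $t5, 7 → $t5=7
li $t2, 0 → $t2=0
lw $t3, 0($t2) → $t3=M[0]=-8
and $t6, $t6, $t3 → $t6=4&(-8)=0
add $t2, $t2, 4 → $t2=0+4=4
sub $t5, $t5, 1 → $t5=7-1=6
cmp $t5, 1  (cmp 6,1)
bgt body: taken
lw $t3, 0($t2) → $t3=M[4]=30
and $t6, $t6, $t3 → $t6=0&30=0
add $t2, $t2, 4 → $t2=4+4=8
sub $t5, $t5, 1 → $t5=6-1=5
cmp $t5, 1  (cmp 5,1)
bgt body: taken
lw $t3, 0($t2) → $t3=M[8]=2
and $t6, $t6, $t3 → $t6=0&2=0
add $t2, $t2, 4 → $t2=8+4=12
sub $t5, $t5, 1 → $t5=5-1=4
cmp $t5, 1  (cmp 4,1)
bgt body: taken
lw $t3, 0($t2) → $t3=M[12]=6
and $t6, $t6, $t3 → $t6=0&6=0
add $t2, $t2, 4 → $t2=12+4=16
sub $t5, $t5, 1 → $t5=4-1=3
cmp $t5, 1  (cmp 3,1)
bgt body: taken
lw $t3, 0($t2) → $t3=M[16]=5
and $t6, $t6, $t3 → $t6=0&5=0
add $t2, $t2, 4 → $t2=16+4=20
sub $t5, $t5, 1 → $t5=3-1=2
cmp $t5, 1  (cmp 2,1)
bgt body: taken
lw $t3, 0($t2) → $t3=M[20]=4
and $t6, $t6, $t3 → $t6=0&4=0
add $t2, $t2, 4 → $t2=20+4=24
sub $t5, $t5, 1 → $t5=2-1=1
cmp $t5, 1  (cmp 1,1)
bgt body: not taken
sw $t6, (20) → M[20]=0
halt.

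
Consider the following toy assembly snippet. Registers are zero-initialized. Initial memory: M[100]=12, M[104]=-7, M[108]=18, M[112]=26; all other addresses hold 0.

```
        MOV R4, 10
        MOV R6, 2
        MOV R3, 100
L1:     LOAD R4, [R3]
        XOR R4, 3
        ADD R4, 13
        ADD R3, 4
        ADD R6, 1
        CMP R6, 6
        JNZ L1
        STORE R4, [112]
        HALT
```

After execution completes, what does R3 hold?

MOV R4, 10 → R4=10
MOV R6, 2 → R6=2
MOV R3, 100 → R3=100
LOAD R4, [R3] → R4=M[100]=12
XOR R4, 3 → R4=12^3=15
ADD R4, 13 → R4=15+13=28
ADD R3, 4 → R3=100+4=104
ADD R6, 1 → R6=2+1=3
CMP R6, 6  (cmp 3,6)
JNZ L1: taken
LOAD R4, [R3] → R4=M[104]=-7
XOR R4, 3 → R4=(-7)^3=-6
ADD R4, 13 → R4=(-6)+13=7
ADD R3, 4 → R3=104+4=108
ADD R6, 1 → R6=3+1=4
CMP R6, 6  (cmp 4,6)
JNZ L1: taken
LOAD R4, [R3] → R4=M[108]=18
XOR R4, 3 → R4=18^3=17
ADD R4, 13 → R4=17+13=30
ADD R3, 4 → R3=108+4=112
ADD R6, 1 → R6=4+1=5
CMP R6, 6  (cmp 5,6)
JNZ L1: taken
LOAD R4, [R3] → R4=M[112]=26
XOR R4, 3 → R4=26^3=25
ADD R4, 13 → R4=25+13=38
ADD R3, 4 → R3=112+4=116
ADD R6, 1 → R6=5+1=6
CMP R6, 6  (cmp 6,6)
JNZ L1: not taken
STORE R4, [112] → M[112]=38
halt.

116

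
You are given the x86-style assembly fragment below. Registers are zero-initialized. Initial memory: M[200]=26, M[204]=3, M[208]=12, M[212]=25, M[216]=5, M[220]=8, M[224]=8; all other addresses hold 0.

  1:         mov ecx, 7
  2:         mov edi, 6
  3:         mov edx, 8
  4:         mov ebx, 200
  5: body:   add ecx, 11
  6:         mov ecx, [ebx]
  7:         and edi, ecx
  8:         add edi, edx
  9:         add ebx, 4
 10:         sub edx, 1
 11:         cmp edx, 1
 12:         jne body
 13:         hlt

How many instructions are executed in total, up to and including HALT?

61

after mov ecx, 7: ecx=7
after mov edi, 6: edi=6
after mov edx, 8: edx=8
after mov ebx, 200: ebx=200
after add ecx, 11: ecx=7+11=18
after mov ecx, [ebx]: ecx=M[200]=26
after and edi, ecx: edi=6&26=2
after add edi, edx: edi=2+8=10
after add ebx, 4: ebx=200+4=204
after sub edx, 1: edx=8-1=7
cmp edx, 1  (cmp 7,1)
jne body: taken
after add ecx, 11: ecx=26+11=37
after mov ecx, [ebx]: ecx=M[204]=3
after and edi, ecx: edi=10&3=2
after add edi, edx: edi=2+7=9
after add ebx, 4: ebx=204+4=208
after sub edx, 1: edx=7-1=6
cmp edx, 1  (cmp 6,1)
jne body: taken
after add ecx, 11: ecx=3+11=14
after mov ecx, [ebx]: ecx=M[208]=12
after and edi, ecx: edi=9&12=8
after add edi, edx: edi=8+6=14
after add ebx, 4: ebx=208+4=212
after sub edx, 1: edx=6-1=5
cmp edx, 1  (cmp 5,1)
jne body: taken
after add ecx, 11: ecx=12+11=23
after mov ecx, [ebx]: ecx=M[212]=25
after and edi, ecx: edi=14&25=8
after add edi, edx: edi=8+5=13
after add ebx, 4: ebx=212+4=216
after sub edx, 1: edx=5-1=4
cmp edx, 1  (cmp 4,1)
jne body: taken
after add ecx, 11: ecx=25+11=36
after mov ecx, [ebx]: ecx=M[216]=5
after and edi, ecx: edi=13&5=5
after add edi, edx: edi=5+4=9
after add ebx, 4: ebx=216+4=220
after sub edx, 1: edx=4-1=3
cmp edx, 1  (cmp 3,1)
jne body: taken
after add ecx, 11: ecx=5+11=16
after mov ecx, [ebx]: ecx=M[220]=8
after and edi, ecx: edi=9&8=8
after add edi, edx: edi=8+3=11
after add ebx, 4: ebx=220+4=224
after sub edx, 1: edx=3-1=2
cmp edx, 1  (cmp 2,1)
jne body: taken
after add ecx, 11: ecx=8+11=19
after mov ecx, [ebx]: ecx=M[224]=8
after and edi, ecx: edi=11&8=8
after add edi, edx: edi=8+2=10
after add ebx, 4: ebx=224+4=228
after sub edx, 1: edx=2-1=1
cmp edx, 1  (cmp 1,1)
jne body: not taken
halt.
Total executed instructions: 61.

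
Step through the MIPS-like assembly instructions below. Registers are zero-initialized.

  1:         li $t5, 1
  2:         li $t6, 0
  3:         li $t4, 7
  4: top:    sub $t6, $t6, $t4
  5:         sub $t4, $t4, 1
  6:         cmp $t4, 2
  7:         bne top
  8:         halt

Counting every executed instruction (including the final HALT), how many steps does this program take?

24

after li $t5, 1: $t5=1
after li $t6, 0: $t6=0
after li $t4, 7: $t4=7
after sub $t6, $t6, $t4: $t6=0-7=-7
after sub $t4, $t4, 1: $t4=7-1=6
cmp $t4, 2  (cmp 6,2)
bne top: taken
after sub $t6, $t6, $t4: $t6=(-7)-6=-13
after sub $t4, $t4, 1: $t4=6-1=5
cmp $t4, 2  (cmp 5,2)
bne top: taken
after sub $t6, $t6, $t4: $t6=(-13)-5=-18
after sub $t4, $t4, 1: $t4=5-1=4
cmp $t4, 2  (cmp 4,2)
bne top: taken
after sub $t6, $t6, $t4: $t6=(-18)-4=-22
after sub $t4, $t4, 1: $t4=4-1=3
cmp $t4, 2  (cmp 3,2)
bne top: taken
after sub $t6, $t6, $t4: $t6=(-22)-3=-25
after sub $t4, $t4, 1: $t4=3-1=2
cmp $t4, 2  (cmp 2,2)
bne top: not taken
halt.
Total executed instructions: 24.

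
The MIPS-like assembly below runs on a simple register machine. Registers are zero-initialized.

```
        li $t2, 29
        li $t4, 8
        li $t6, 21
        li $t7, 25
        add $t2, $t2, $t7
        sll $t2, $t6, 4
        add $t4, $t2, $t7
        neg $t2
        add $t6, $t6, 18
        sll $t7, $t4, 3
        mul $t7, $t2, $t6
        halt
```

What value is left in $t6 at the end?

39

$t2=29
$t4=8
$t6=21
$t7=25
$t2=29+25=54
$t2=21<<4=336
$t4=336+25=361
$t2=-(336)=-336
$t6=21+18=39
$t7=361<<3=2888
$t7=(-336)*39=-13104
halt.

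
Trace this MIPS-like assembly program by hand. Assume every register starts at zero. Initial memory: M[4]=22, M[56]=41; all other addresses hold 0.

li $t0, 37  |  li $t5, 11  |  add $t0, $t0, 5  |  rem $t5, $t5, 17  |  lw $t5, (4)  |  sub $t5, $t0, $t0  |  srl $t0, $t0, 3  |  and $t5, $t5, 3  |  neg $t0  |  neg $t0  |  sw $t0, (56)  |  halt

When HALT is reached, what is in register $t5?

0

$t0=37
$t5=11
$t0=37+5=42
$t5=11%17=11
$t5=M[4]=22
$t5=42-42=0
$t0=42>>3=5
$t5=0&3=0
$t0=-(5)=-5
$t0=-(-5)=5
sw $t0, (56) → M[56]=5
halt.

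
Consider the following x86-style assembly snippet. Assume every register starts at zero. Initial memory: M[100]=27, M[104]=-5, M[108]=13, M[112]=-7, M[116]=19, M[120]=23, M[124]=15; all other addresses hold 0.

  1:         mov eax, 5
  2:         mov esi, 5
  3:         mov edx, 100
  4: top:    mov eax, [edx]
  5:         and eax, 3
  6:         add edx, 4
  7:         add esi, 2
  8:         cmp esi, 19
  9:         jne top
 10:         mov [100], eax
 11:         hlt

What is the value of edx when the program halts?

mov eax, 5 → eax=5
mov esi, 5 → esi=5
mov edx, 100 → edx=100
mov eax, [edx] → eax=M[100]=27
and eax, 3 → eax=27&3=3
add edx, 4 → edx=100+4=104
add esi, 2 → esi=5+2=7
cmp esi, 19  (cmp 7,19)
jne top: taken
mov eax, [edx] → eax=M[104]=-5
and eax, 3 → eax=(-5)&3=3
add edx, 4 → edx=104+4=108
add esi, 2 → esi=7+2=9
cmp esi, 19  (cmp 9,19)
jne top: taken
mov eax, [edx] → eax=M[108]=13
and eax, 3 → eax=13&3=1
add edx, 4 → edx=108+4=112
add esi, 2 → esi=9+2=11
cmp esi, 19  (cmp 11,19)
jne top: taken
mov eax, [edx] → eax=M[112]=-7
and eax, 3 → eax=(-7)&3=1
add edx, 4 → edx=112+4=116
add esi, 2 → esi=11+2=13
cmp esi, 19  (cmp 13,19)
jne top: taken
mov eax, [edx] → eax=M[116]=19
and eax, 3 → eax=19&3=3
add edx, 4 → edx=116+4=120
add esi, 2 → esi=13+2=15
cmp esi, 19  (cmp 15,19)
jne top: taken
mov eax, [edx] → eax=M[120]=23
and eax, 3 → eax=23&3=3
add edx, 4 → edx=120+4=124
add esi, 2 → esi=15+2=17
cmp esi, 19  (cmp 17,19)
jne top: taken
mov eax, [edx] → eax=M[124]=15
and eax, 3 → eax=15&3=3
add edx, 4 → edx=124+4=128
add esi, 2 → esi=17+2=19
cmp esi, 19  (cmp 19,19)
jne top: not taken
mov [100], eax → M[100]=3
halt.

128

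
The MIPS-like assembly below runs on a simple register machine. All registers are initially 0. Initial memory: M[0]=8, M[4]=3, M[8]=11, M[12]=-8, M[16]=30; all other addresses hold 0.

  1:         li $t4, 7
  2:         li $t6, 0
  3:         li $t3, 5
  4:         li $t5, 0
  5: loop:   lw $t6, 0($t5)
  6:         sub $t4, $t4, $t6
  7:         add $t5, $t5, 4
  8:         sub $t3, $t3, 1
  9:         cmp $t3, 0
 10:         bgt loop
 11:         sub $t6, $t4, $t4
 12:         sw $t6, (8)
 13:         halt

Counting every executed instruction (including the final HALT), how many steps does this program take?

$t4=7
$t6=0
$t3=5
$t5=0
$t6=M[0]=8
$t4=7-8=-1
$t5=0+4=4
$t3=5-1=4
cmp $t3, 0  (cmp 4,0)
bgt loop: taken
$t6=M[4]=3
$t4=(-1)-3=-4
$t5=4+4=8
$t3=4-1=3
cmp $t3, 0  (cmp 3,0)
bgt loop: taken
$t6=M[8]=11
$t4=(-4)-11=-15
$t5=8+4=12
$t3=3-1=2
cmp $t3, 0  (cmp 2,0)
bgt loop: taken
$t6=M[12]=-8
$t4=(-15)-(-8)=-7
$t5=12+4=16
$t3=2-1=1
cmp $t3, 0  (cmp 1,0)
bgt loop: taken
$t6=M[16]=30
$t4=(-7)-30=-37
$t5=16+4=20
$t3=1-1=0
cmp $t3, 0  (cmp 0,0)
bgt loop: not taken
$t6=(-37)-(-37)=0
sw $t6, (8) → M[8]=0
halt.
Total executed instructions: 37.

37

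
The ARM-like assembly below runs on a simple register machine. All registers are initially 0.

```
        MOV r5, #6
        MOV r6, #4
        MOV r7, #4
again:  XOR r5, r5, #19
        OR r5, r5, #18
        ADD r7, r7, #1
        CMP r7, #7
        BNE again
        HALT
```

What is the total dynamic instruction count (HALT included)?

MOV r5, #6 → r5=6
MOV r6, #4 → r6=4
MOV r7, #4 → r7=4
XOR r5, r5, #19 → r5=6^19=21
OR r5, r5, #18 → r5=21|18=23
ADD r7, r7, #1 → r7=4+1=5
CMP r7, #7  (cmp 5,7)
BNE again: taken
XOR r5, r5, #19 → r5=23^19=4
OR r5, r5, #18 → r5=4|18=22
ADD r7, r7, #1 → r7=5+1=6
CMP r7, #7  (cmp 6,7)
BNE again: taken
XOR r5, r5, #19 → r5=22^19=5
OR r5, r5, #18 → r5=5|18=23
ADD r7, r7, #1 → r7=6+1=7
CMP r7, #7  (cmp 7,7)
BNE again: not taken
halt.
Total executed instructions: 19.

19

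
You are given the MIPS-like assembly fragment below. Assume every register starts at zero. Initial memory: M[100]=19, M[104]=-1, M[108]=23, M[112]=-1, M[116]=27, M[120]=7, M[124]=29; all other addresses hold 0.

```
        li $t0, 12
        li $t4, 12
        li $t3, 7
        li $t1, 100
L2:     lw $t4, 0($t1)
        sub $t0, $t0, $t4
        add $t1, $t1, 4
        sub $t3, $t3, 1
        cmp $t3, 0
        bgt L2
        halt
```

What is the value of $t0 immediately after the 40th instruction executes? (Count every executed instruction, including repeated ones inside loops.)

-62

li $t0, 12 → $t0=12
li $t4, 12 → $t4=12
li $t3, 7 → $t3=7
li $t1, 100 → $t1=100
lw $t4, 0($t1) → $t4=M[100]=19
sub $t0, $t0, $t4 → $t0=12-19=-7
add $t1, $t1, 4 → $t1=100+4=104
sub $t3, $t3, 1 → $t3=7-1=6
cmp $t3, 0  (cmp 6,0)
bgt L2: taken
lw $t4, 0($t1) → $t4=M[104]=-1
sub $t0, $t0, $t4 → $t0=(-7)-(-1)=-6
add $t1, $t1, 4 → $t1=104+4=108
sub $t3, $t3, 1 → $t3=6-1=5
cmp $t3, 0  (cmp 5,0)
bgt L2: taken
lw $t4, 0($t1) → $t4=M[108]=23
sub $t0, $t0, $t4 → $t0=(-6)-23=-29
add $t1, $t1, 4 → $t1=108+4=112
sub $t3, $t3, 1 → $t3=5-1=4
cmp $t3, 0  (cmp 4,0)
bgt L2: taken
lw $t4, 0($t1) → $t4=M[112]=-1
sub $t0, $t0, $t4 → $t0=(-29)-(-1)=-28
add $t1, $t1, 4 → $t1=112+4=116
sub $t3, $t3, 1 → $t3=4-1=3
cmp $t3, 0  (cmp 3,0)
bgt L2: taken
lw $t4, 0($t1) → $t4=M[116]=27
sub $t0, $t0, $t4 → $t0=(-28)-27=-55
add $t1, $t1, 4 → $t1=116+4=120
sub $t3, $t3, 1 → $t3=3-1=2
cmp $t3, 0  (cmp 2,0)
bgt L2: taken
lw $t4, 0($t1) → $t4=M[120]=7
sub $t0, $t0, $t4 → $t0=(-55)-7=-62
add $t1, $t1, 4 → $t1=120+4=124
sub $t3, $t3, 1 → $t3=2-1=1
cmp $t3, 0  (cmp 1,0)
bgt L2: taken
After step 40: $t0 = -62.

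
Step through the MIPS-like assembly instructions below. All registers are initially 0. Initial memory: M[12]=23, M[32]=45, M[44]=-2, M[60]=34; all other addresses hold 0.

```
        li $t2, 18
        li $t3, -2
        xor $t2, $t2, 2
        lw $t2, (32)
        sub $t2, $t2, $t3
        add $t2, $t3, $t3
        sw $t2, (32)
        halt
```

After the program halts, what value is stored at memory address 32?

-4

li $t2, 18 → $t2=18
li $t3, -2 → $t3=-2
xor $t2, $t2, 2 → $t2=18^2=16
lw $t2, (32) → $t2=M[32]=45
sub $t2, $t2, $t3 → $t2=45-(-2)=47
add $t2, $t3, $t3 → $t2=(-2)+(-2)=-4
sw $t2, (32) → M[32]=-4
halt.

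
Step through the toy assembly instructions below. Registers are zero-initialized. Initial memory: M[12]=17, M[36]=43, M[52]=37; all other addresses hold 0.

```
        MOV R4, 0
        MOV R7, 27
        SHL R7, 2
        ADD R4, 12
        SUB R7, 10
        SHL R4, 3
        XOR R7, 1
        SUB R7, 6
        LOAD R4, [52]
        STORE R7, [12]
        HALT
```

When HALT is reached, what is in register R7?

MOV R4, 0 → R4=0
MOV R7, 27 → R7=27
SHL R7, 2 → R7=27<<2=108
ADD R4, 12 → R4=0+12=12
SUB R7, 10 → R7=108-10=98
SHL R4, 3 → R4=12<<3=96
XOR R7, 1 → R7=98^1=99
SUB R7, 6 → R7=99-6=93
LOAD R4, [52] → R4=M[52]=37
STORE R7, [12] → M[12]=93
halt.

93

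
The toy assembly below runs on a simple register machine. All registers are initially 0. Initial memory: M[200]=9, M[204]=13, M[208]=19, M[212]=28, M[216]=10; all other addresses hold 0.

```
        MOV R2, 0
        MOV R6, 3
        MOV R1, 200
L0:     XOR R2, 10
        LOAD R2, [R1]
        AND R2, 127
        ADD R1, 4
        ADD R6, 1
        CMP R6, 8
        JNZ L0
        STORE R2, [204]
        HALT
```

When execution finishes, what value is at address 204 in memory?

10

after MOV R2, 0: R2=0
after MOV R6, 3: R6=3
after MOV R1, 200: R1=200
after XOR R2, 10: R2=0^10=10
after LOAD R2, [R1]: R2=M[200]=9
after AND R2, 127: R2=9&127=9
after ADD R1, 4: R1=200+4=204
after ADD R6, 1: R6=3+1=4
CMP R6, 8  (cmp 4,8)
JNZ L0: taken
after XOR R2, 10: R2=9^10=3
after LOAD R2, [R1]: R2=M[204]=13
after AND R2, 127: R2=13&127=13
after ADD R1, 4: R1=204+4=208
after ADD R6, 1: R6=4+1=5
CMP R6, 8  (cmp 5,8)
JNZ L0: taken
after XOR R2, 10: R2=13^10=7
after LOAD R2, [R1]: R2=M[208]=19
after AND R2, 127: R2=19&127=19
after ADD R1, 4: R1=208+4=212
after ADD R6, 1: R6=5+1=6
CMP R6, 8  (cmp 6,8)
JNZ L0: taken
after XOR R2, 10: R2=19^10=25
after LOAD R2, [R1]: R2=M[212]=28
after AND R2, 127: R2=28&127=28
after ADD R1, 4: R1=212+4=216
after ADD R6, 1: R6=6+1=7
CMP R6, 8  (cmp 7,8)
JNZ L0: taken
after XOR R2, 10: R2=28^10=22
after LOAD R2, [R1]: R2=M[216]=10
after AND R2, 127: R2=10&127=10
after ADD R1, 4: R1=216+4=220
after ADD R6, 1: R6=7+1=8
CMP R6, 8  (cmp 8,8)
JNZ L0: not taken
STORE R2, [204] → M[204]=10
halt.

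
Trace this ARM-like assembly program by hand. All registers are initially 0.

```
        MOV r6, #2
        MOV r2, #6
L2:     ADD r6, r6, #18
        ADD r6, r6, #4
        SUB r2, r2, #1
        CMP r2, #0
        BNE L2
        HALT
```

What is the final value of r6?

MOV r6, #2 → r6=2
MOV r2, #6 → r2=6
ADD r6, r6, #18 → r6=2+18=20
ADD r6, r6, #4 → r6=20+4=24
SUB r2, r2, #1 → r2=6-1=5
CMP r2, #0  (cmp 5,0)
BNE L2: taken
ADD r6, r6, #18 → r6=24+18=42
ADD r6, r6, #4 → r6=42+4=46
SUB r2, r2, #1 → r2=5-1=4
CMP r2, #0  (cmp 4,0)
BNE L2: taken
ADD r6, r6, #18 → r6=46+18=64
ADD r6, r6, #4 → r6=64+4=68
SUB r2, r2, #1 → r2=4-1=3
CMP r2, #0  (cmp 3,0)
BNE L2: taken
ADD r6, r6, #18 → r6=68+18=86
ADD r6, r6, #4 → r6=86+4=90
SUB r2, r2, #1 → r2=3-1=2
CMP r2, #0  (cmp 2,0)
BNE L2: taken
ADD r6, r6, #18 → r6=90+18=108
ADD r6, r6, #4 → r6=108+4=112
SUB r2, r2, #1 → r2=2-1=1
CMP r2, #0  (cmp 1,0)
BNE L2: taken
ADD r6, r6, #18 → r6=112+18=130
ADD r6, r6, #4 → r6=130+4=134
SUB r2, r2, #1 → r2=1-1=0
CMP r2, #0  (cmp 0,0)
BNE L2: not taken
halt.

134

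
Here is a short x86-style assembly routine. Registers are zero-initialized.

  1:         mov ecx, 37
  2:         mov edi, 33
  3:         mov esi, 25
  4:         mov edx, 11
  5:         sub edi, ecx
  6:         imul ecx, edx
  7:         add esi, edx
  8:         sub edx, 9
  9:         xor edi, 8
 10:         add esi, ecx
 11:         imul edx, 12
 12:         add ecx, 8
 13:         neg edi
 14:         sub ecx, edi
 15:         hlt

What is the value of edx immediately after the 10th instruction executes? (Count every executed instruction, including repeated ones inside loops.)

2

ecx=37
edi=33
esi=25
edx=11
edi=33-37=-4
ecx=37*11=407
esi=25+11=36
edx=11-9=2
edi=(-4)^8=-12
esi=36+407=443
After step 10: edx = 2.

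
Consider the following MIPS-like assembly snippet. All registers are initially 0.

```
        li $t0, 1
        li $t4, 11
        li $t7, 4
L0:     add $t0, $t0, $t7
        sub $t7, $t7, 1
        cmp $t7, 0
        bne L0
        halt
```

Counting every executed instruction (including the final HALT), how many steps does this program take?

after li $t0, 1: $t0=1
after li $t4, 11: $t4=11
after li $t7, 4: $t7=4
after add $t0, $t0, $t7: $t0=1+4=5
after sub $t7, $t7, 1: $t7=4-1=3
cmp $t7, 0  (cmp 3,0)
bne L0: taken
after add $t0, $t0, $t7: $t0=5+3=8
after sub $t7, $t7, 1: $t7=3-1=2
cmp $t7, 0  (cmp 2,0)
bne L0: taken
after add $t0, $t0, $t7: $t0=8+2=10
after sub $t7, $t7, 1: $t7=2-1=1
cmp $t7, 0  (cmp 1,0)
bne L0: taken
after add $t0, $t0, $t7: $t0=10+1=11
after sub $t7, $t7, 1: $t7=1-1=0
cmp $t7, 0  (cmp 0,0)
bne L0: not taken
halt.
Total executed instructions: 20.

20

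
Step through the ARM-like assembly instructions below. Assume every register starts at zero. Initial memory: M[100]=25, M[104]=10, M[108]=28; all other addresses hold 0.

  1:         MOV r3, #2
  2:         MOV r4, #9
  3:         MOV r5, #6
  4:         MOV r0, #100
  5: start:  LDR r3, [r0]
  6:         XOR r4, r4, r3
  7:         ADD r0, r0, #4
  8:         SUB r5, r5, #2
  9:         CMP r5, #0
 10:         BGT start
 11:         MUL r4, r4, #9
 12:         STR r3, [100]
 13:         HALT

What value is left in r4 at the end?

after MOV r3, #2: r3=2
after MOV r4, #9: r4=9
after MOV r5, #6: r5=6
after MOV r0, #100: r0=100
after LDR r3, [r0]: r3=M[100]=25
after XOR r4, r4, r3: r4=9^25=16
after ADD r0, r0, #4: r0=100+4=104
after SUB r5, r5, #2: r5=6-2=4
CMP r5, #0  (cmp 4,0)
BGT start: taken
after LDR r3, [r0]: r3=M[104]=10
after XOR r4, r4, r3: r4=16^10=26
after ADD r0, r0, #4: r0=104+4=108
after SUB r5, r5, #2: r5=4-2=2
CMP r5, #0  (cmp 2,0)
BGT start: taken
after LDR r3, [r0]: r3=M[108]=28
after XOR r4, r4, r3: r4=26^28=6
after ADD r0, r0, #4: r0=108+4=112
after SUB r5, r5, #2: r5=2-2=0
CMP r5, #0  (cmp 0,0)
BGT start: not taken
after MUL r4, r4, #9: r4=6*9=54
STR r3, [100] → M[100]=28
halt.

54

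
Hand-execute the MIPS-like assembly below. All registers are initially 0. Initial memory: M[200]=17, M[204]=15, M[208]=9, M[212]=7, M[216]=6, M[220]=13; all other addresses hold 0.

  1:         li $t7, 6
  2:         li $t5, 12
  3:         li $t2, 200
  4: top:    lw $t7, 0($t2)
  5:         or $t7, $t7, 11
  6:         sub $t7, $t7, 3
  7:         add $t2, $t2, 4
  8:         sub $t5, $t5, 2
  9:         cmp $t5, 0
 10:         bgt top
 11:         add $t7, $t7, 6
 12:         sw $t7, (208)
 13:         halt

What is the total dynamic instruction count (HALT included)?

$t7=6
$t5=12
$t2=200
$t7=M[200]=17
$t7=17|11=27
$t7=27-3=24
$t2=200+4=204
$t5=12-2=10
cmp $t5, 0  (cmp 10,0)
bgt top: taken
$t7=M[204]=15
$t7=15|11=15
$t7=15-3=12
$t2=204+4=208
$t5=10-2=8
cmp $t5, 0  (cmp 8,0)
bgt top: taken
$t7=M[208]=9
$t7=9|11=11
$t7=11-3=8
$t2=208+4=212
$t5=8-2=6
cmp $t5, 0  (cmp 6,0)
bgt top: taken
$t7=M[212]=7
$t7=7|11=15
$t7=15-3=12
$t2=212+4=216
$t5=6-2=4
cmp $t5, 0  (cmp 4,0)
bgt top: taken
$t7=M[216]=6
$t7=6|11=15
$t7=15-3=12
$t2=216+4=220
$t5=4-2=2
cmp $t5, 0  (cmp 2,0)
bgt top: taken
$t7=M[220]=13
$t7=13|11=15
$t7=15-3=12
$t2=220+4=224
$t5=2-2=0
cmp $t5, 0  (cmp 0,0)
bgt top: not taken
$t7=12+6=18
sw $t7, (208) → M[208]=18
halt.
Total executed instructions: 48.

48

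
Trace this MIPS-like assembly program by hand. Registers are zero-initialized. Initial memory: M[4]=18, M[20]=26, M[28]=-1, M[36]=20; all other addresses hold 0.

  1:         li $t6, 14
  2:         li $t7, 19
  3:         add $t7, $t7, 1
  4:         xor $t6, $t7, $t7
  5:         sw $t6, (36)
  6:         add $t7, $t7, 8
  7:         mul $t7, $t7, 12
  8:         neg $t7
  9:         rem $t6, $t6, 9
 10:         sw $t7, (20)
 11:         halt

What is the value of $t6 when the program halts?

0

$t6=14
$t7=19
$t7=19+1=20
$t6=20^20=0
sw $t6, (36) → M[36]=0
$t7=20+8=28
$t7=28*12=336
$t7=-(336)=-336
$t6=0%9=0
sw $t7, (20) → M[20]=-336
halt.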